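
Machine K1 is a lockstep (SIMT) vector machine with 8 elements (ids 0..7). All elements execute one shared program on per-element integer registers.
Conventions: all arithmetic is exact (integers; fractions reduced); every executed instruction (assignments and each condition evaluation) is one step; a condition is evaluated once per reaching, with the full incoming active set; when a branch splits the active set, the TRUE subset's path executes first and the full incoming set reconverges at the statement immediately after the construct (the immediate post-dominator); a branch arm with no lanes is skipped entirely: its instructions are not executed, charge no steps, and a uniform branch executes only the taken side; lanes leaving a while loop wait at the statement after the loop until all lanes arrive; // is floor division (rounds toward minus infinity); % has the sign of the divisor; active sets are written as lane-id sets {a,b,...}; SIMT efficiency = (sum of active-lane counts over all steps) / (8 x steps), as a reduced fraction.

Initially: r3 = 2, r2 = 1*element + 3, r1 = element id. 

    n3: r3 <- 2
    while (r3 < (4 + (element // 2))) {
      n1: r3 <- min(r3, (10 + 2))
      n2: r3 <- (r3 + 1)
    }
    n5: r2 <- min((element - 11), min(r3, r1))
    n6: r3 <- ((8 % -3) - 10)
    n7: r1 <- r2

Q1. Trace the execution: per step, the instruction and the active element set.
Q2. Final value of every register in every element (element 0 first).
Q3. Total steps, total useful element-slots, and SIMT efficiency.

step 0: r3 <- 2                      {0,1,2,3,4,5,6,7}
step 1: eval (r3 < (4 + (element // 2))) {0,1,2,3,4,5,6,7}
step 2: r3 <- min(r3, (10 + 2))      {0,1,2,3,4,5,6,7}
step 3: r3 <- (r3 + 1)               {0,1,2,3,4,5,6,7}
step 4: eval (r3 < (4 + (element // 2))) {0,1,2,3,4,5,6,7}
step 5: r3 <- min(r3, (10 + 2))      {0,1,2,3,4,5,6,7}
step 6: r3 <- (r3 + 1)               {0,1,2,3,4,5,6,7}
step 7: eval (r3 < (4 + (element // 2))) {0,1,2,3,4,5,6,7}
step 8: r3 <- min(r3, (10 + 2))      {2,3,4,5,6,7}
step 9: r3 <- (r3 + 1)               {2,3,4,5,6,7}
step 10: eval (r3 < (4 + (element // 2))) {2,3,4,5,6,7}
step 11: r3 <- min(r3, (10 + 2))      {4,5,6,7}
step 12: r3 <- (r3 + 1)               {4,5,6,7}
step 13: eval (r3 < (4 + (element // 2))) {4,5,6,7}
step 14: r3 <- min(r3, (10 + 2))      {6,7}
step 15: r3 <- (r3 + 1)               {6,7}
step 16: eval (r3 < (4 + (element // 2))) {6,7}
step 17: r2 <- min((element - 11), min(r3, r1)) {0,1,2,3,4,5,6,7}
step 18: r3 <- ((8 % -3) - 10)        {0,1,2,3,4,5,6,7}
step 19: r1 <- r2                     {0,1,2,3,4,5,6,7}

Answer: 20 steps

r3: -11,-11,-11,-11,-11,-11,-11,-11
r2: -11,-10,-9,-8,-7,-6,-5,-4
r1: -11,-10,-9,-8,-7,-6,-5,-4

steps = 20; useful = 124; efficiency = 124/160 = 31/40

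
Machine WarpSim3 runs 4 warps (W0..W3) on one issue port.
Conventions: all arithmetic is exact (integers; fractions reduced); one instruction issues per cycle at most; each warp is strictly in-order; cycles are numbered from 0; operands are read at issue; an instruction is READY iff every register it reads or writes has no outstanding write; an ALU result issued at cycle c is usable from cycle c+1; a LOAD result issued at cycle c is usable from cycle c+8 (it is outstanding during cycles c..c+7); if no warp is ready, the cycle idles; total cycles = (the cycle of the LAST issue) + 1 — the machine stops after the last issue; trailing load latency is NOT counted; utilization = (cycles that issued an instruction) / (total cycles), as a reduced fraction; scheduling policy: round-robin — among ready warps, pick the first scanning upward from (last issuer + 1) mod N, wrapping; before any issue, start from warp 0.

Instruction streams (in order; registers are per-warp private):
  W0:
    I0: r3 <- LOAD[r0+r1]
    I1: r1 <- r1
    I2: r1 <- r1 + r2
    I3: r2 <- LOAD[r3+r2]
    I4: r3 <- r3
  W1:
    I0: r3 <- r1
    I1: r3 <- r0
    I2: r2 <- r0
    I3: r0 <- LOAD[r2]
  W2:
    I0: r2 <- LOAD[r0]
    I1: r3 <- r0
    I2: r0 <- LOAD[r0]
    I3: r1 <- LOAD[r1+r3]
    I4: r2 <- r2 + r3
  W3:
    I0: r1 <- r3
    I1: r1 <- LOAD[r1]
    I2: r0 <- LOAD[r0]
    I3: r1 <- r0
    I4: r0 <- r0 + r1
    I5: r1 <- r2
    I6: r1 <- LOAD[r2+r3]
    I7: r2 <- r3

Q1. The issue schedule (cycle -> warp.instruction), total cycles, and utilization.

cycle 0: W0.I0
cycle 1: W1.I0
cycle 2: W2.I0
cycle 3: W3.I0
cycle 4: W0.I1
cycle 5: W1.I1
cycle 6: W2.I1
cycle 7: W3.I1
cycle 8: W0.I2
cycle 9: W1.I2
cycle 10: W2.I2
cycle 11: W3.I2
cycle 12: W0.I3
cycle 13: W1.I3
cycle 14: W2.I3
cycle 15: W0.I4
cycle 16: W2.I4
cycle 17: idle
cycle 18: idle
cycle 19: W3.I3
cycle 20: W3.I4
cycle 21: W3.I5
cycle 22: W3.I6
cycle 23: W3.I7

Answer: 24 cycles, utilization 11/12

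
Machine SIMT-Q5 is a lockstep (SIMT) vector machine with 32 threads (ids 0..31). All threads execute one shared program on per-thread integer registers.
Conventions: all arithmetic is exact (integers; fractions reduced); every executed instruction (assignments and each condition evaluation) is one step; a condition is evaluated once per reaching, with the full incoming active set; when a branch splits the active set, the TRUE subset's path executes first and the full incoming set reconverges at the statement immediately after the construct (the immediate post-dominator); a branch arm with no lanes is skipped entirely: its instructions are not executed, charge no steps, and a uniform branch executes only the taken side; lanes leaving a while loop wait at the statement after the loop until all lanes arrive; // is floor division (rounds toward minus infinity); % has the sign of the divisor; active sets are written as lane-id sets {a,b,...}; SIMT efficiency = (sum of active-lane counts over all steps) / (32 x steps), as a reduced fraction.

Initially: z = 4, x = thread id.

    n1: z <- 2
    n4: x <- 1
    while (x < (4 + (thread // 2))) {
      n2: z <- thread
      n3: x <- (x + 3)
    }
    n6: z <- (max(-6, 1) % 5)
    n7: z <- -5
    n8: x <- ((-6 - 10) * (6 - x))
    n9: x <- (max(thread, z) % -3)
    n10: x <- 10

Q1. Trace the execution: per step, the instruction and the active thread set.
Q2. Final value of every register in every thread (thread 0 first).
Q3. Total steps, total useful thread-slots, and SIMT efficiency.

step 0: z <- 2                       {0,1,2,3,4,5,6,7,8,9,10,11,12,13,14,15,16,17,18,19,20,21,22,23,24,25,26,27,28,29,30,31}
step 1: x <- 1                       {0,1,2,3,4,5,6,7,8,9,10,11,12,13,14,15,16,17,18,19,20,21,22,23,24,25,26,27,28,29,30,31}
step 2: eval (x < (4 + (thread // 2))) {0,1,2,3,4,5,6,7,8,9,10,11,12,13,14,15,16,17,18,19,20,21,22,23,24,25,26,27,28,29,30,31}
step 3: z <- thread                  {0,1,2,3,4,5,6,7,8,9,10,11,12,13,14,15,16,17,18,19,20,21,22,23,24,25,26,27,28,29,30,31}
step 4: x <- (x + 3)                 {0,1,2,3,4,5,6,7,8,9,10,11,12,13,14,15,16,17,18,19,20,21,22,23,24,25,26,27,28,29,30,31}
step 5: eval (x < (4 + (thread // 2))) {0,1,2,3,4,5,6,7,8,9,10,11,12,13,14,15,16,17,18,19,20,21,22,23,24,25,26,27,28,29,30,31}
step 6: z <- thread                  {2,3,4,5,6,7,8,9,10,11,12,13,14,15,16,17,18,19,20,21,22,23,24,25,26,27,28,29,30,31}
step 7: x <- (x + 3)                 {2,3,4,5,6,7,8,9,10,11,12,13,14,15,16,17,18,19,20,21,22,23,24,25,26,27,28,29,30,31}
step 8: eval (x < (4 + (thread // 2))) {2,3,4,5,6,7,8,9,10,11,12,13,14,15,16,17,18,19,20,21,22,23,24,25,26,27,28,29,30,31}
step 9: z <- thread                  {8,9,10,11,12,13,14,15,16,17,18,19,20,21,22,23,24,25,26,27,28,29,30,31}
step 10: x <- (x + 3)                 {8,9,10,11,12,13,14,15,16,17,18,19,20,21,22,23,24,25,26,27,28,29,30,31}
step 11: eval (x < (4 + (thread // 2))) {8,9,10,11,12,13,14,15,16,17,18,19,20,21,22,23,24,25,26,27,28,29,30,31}
step 12: z <- thread                  {14,15,16,17,18,19,20,21,22,23,24,25,26,27,28,29,30,31}
step 13: x <- (x + 3)                 {14,15,16,17,18,19,20,21,22,23,24,25,26,27,28,29,30,31}
step 14: eval (x < (4 + (thread // 2))) {14,15,16,17,18,19,20,21,22,23,24,25,26,27,28,29,30,31}
step 15: z <- thread                  {20,21,22,23,24,25,26,27,28,29,30,31}
step 16: x <- (x + 3)                 {20,21,22,23,24,25,26,27,28,29,30,31}
step 17: eval (x < (4 + (thread // 2))) {20,21,22,23,24,25,26,27,28,29,30,31}
step 18: z <- thread                  {26,27,28,29,30,31}
step 19: x <- (x + 3)                 {26,27,28,29,30,31}
step 20: eval (x < (4 + (thread // 2))) {26,27,28,29,30,31}
step 21: z <- (max(-6, 1) % 5)        {0,1,2,3,4,5,6,7,8,9,10,11,12,13,14,15,16,17,18,19,20,21,22,23,24,25,26,27,28,29,30,31}
step 22: z <- -5                      {0,1,2,3,4,5,6,7,8,9,10,11,12,13,14,15,16,17,18,19,20,21,22,23,24,25,26,27,28,29,30,31}
step 23: x <- ((-6 - 10) * (6 - x))   {0,1,2,3,4,5,6,7,8,9,10,11,12,13,14,15,16,17,18,19,20,21,22,23,24,25,26,27,28,29,30,31}
step 24: x <- (max(thread, z) % -3)   {0,1,2,3,4,5,6,7,8,9,10,11,12,13,14,15,16,17,18,19,20,21,22,23,24,25,26,27,28,29,30,31}
step 25: x <- 10                      {0,1,2,3,4,5,6,7,8,9,10,11,12,13,14,15,16,17,18,19,20,21,22,23,24,25,26,27,28,29,30,31}

Answer: 26 steps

z: -5,-5,-5,-5,-5,-5,-5,-5,-5,-5,-5,-5,-5,-5,-5,-5,-5,-5,-5,-5,-5,-5,-5,-5,-5,-5,-5,-5,-5,-5,-5,-5
x: 10,10,10,10,10,10,10,10,10,10,10,10,10,10,10,10,10,10,10,10,10,10,10,10,10,10,10,10,10,10,10,10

steps = 26; useful = 622; efficiency = 622/832 = 311/416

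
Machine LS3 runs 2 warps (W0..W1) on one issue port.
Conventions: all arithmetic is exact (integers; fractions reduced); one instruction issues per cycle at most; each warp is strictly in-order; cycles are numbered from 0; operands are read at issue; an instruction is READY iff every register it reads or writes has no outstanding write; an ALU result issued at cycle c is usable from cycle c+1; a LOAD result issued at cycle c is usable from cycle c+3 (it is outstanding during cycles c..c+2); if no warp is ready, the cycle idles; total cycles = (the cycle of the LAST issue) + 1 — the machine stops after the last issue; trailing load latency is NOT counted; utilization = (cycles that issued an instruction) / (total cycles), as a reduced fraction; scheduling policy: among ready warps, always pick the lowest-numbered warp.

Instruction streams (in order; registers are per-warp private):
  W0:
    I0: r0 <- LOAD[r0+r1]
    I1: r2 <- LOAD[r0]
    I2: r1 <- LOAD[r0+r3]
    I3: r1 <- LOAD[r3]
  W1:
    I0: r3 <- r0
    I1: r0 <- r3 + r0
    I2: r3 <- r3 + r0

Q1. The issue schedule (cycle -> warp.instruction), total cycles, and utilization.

cycle 0: W0.I0
cycle 1: W1.I0
cycle 2: W1.I1
cycle 3: W0.I1
cycle 4: W0.I2
cycle 5: W1.I2
cycle 6: idle
cycle 7: W0.I3

Answer: 8 cycles, utilization 7/8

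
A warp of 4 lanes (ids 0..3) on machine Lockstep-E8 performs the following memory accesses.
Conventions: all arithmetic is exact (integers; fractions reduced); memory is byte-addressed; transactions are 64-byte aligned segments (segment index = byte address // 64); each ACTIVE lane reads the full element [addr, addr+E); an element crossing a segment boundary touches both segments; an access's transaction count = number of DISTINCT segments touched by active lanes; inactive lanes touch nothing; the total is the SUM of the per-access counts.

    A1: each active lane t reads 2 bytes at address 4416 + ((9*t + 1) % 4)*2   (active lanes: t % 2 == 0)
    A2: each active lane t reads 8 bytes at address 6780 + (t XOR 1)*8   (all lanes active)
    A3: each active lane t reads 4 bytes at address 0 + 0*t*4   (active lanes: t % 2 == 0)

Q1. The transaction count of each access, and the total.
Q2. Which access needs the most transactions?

A1: 1 transaction
A2: 2 transactions
A3: 1 transaction

Answer: 1,2,1; total 4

Answer: A2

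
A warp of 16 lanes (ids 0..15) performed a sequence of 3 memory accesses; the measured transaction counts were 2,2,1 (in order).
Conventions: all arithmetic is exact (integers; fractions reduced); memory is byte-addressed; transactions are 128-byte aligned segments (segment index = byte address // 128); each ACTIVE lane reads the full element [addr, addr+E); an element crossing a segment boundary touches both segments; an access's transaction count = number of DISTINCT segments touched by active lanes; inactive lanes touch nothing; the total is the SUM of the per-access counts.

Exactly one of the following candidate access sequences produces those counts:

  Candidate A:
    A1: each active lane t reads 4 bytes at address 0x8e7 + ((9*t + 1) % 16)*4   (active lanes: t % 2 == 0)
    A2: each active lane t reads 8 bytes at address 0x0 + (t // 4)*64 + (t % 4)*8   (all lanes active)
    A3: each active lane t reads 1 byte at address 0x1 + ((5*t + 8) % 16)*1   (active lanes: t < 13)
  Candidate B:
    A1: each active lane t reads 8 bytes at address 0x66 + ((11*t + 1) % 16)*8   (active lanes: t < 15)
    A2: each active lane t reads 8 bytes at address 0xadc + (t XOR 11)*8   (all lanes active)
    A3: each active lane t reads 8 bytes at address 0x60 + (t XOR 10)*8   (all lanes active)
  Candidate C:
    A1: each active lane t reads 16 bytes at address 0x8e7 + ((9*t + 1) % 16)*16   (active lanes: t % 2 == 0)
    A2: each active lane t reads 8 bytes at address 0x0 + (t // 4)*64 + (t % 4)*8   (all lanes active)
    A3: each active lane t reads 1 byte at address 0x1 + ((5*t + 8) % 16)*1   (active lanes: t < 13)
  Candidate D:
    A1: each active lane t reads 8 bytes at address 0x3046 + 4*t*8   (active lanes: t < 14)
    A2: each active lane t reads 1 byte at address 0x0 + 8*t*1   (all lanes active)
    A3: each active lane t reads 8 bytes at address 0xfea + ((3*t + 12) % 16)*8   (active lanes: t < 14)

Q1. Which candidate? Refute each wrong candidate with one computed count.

B: A3 gives 2 transactions, not 1
C: A1 gives 3 transactions, not 2
D: A1 gives 4 transactions, not 2
A: all counts match (2,2,1)

Answer: A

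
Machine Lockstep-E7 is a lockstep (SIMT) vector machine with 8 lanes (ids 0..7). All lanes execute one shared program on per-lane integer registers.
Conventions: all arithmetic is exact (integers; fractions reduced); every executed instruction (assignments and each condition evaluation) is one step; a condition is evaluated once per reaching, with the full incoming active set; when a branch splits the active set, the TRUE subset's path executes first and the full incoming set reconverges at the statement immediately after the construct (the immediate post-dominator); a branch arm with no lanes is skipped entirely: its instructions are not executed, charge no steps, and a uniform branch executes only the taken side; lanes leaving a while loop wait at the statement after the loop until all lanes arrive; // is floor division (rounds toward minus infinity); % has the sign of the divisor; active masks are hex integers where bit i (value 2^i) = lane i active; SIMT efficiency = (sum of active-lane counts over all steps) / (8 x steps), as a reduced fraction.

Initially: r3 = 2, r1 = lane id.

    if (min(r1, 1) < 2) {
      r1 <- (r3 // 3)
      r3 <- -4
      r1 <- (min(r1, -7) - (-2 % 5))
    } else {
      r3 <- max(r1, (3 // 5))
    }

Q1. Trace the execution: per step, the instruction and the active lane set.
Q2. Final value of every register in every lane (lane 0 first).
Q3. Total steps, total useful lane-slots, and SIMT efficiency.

step 0: eval (min(r1, 1) < 2)        0xff
step 1: r1 <- (r3 // 3)              0xff
step 2: r3 <- -4                     0xff
step 3: r1 <- (min(r1, -7) - (-2 % 5)) 0xff

Answer: 4 steps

r3: -4,-4,-4,-4,-4,-4,-4,-4
r1: -10,-10,-10,-10,-10,-10,-10,-10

steps = 4; useful = 32; efficiency = 32/32 = 1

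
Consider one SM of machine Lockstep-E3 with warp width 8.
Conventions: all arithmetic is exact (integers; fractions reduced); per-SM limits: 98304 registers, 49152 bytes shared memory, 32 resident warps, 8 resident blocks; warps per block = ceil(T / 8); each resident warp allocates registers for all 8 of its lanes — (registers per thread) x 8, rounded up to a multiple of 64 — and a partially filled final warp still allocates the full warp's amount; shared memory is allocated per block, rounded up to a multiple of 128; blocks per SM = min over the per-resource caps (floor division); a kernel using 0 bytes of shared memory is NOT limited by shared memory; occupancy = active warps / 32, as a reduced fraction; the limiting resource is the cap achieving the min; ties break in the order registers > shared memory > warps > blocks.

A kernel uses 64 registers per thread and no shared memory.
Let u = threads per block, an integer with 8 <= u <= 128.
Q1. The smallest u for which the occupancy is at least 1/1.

Answer: u = 25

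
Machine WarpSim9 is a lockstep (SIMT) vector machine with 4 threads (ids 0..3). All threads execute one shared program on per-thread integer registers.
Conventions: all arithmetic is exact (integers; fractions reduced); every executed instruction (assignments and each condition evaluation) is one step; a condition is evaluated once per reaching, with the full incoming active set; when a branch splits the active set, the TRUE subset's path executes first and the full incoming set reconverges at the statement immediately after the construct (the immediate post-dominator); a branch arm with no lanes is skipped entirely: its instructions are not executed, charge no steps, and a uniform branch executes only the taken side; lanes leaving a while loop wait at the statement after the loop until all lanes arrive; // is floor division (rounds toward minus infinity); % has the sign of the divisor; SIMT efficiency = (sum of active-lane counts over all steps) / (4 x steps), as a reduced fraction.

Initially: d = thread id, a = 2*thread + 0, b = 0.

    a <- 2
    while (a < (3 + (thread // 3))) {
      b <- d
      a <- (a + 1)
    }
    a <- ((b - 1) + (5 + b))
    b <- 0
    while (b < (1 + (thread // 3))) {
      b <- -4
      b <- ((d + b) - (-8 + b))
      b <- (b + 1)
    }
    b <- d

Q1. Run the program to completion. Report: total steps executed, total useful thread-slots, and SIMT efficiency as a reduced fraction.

Answer: 16 steps, 55 useful, 55/64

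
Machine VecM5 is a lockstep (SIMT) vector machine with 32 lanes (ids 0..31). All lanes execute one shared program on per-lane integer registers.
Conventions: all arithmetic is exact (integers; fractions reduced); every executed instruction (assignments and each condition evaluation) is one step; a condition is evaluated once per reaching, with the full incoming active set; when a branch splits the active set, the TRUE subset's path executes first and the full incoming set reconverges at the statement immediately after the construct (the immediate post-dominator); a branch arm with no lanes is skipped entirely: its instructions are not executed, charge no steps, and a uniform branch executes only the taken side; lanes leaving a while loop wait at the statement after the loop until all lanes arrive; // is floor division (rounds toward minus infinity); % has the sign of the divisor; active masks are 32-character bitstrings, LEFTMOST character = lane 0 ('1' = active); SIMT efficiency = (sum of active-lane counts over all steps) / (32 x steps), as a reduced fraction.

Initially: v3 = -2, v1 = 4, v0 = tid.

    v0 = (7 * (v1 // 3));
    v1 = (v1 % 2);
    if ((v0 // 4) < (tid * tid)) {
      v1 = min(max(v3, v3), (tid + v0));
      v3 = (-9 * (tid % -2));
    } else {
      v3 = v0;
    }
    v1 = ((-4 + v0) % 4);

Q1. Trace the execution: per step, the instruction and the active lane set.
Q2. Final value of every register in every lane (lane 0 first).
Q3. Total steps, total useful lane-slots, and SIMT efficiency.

step 0: v0 <- (7 * (v1 // 3))        11111111111111111111111111111111
step 1: v1 <- (v1 % 2)               11111111111111111111111111111111
step 2: eval ((v0 // 4) < (tid * tid)) 11111111111111111111111111111111
step 3: v1 <- min(max(v3, v3), (tid + v0)) 00111111111111111111111111111111
step 4: v3 <- (-9 * (tid % -2))      00111111111111111111111111111111
step 5: v3 <- v0                     11000000000000000000000000000000
step 6: v1 <- ((-4 + v0) % 4)        11111111111111111111111111111111

Answer: 7 steps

v3: 7,7,0,9,0,9,0,9,0,9,0,9,0,9,0,9,0,9,0,9,0,9,0,9,0,9,0,9,0,9,0,9
v1: 3,3,3,3,3,3,3,3,3,3,3,3,3,3,3,3,3,3,3,3,3,3,3,3,3,3,3,3,3,3,3,3
v0: 7,7,7,7,7,7,7,7,7,7,7,7,7,7,7,7,7,7,7,7,7,7,7,7,7,7,7,7,7,7,7,7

steps = 7; useful = 190; efficiency = 190/224 = 95/112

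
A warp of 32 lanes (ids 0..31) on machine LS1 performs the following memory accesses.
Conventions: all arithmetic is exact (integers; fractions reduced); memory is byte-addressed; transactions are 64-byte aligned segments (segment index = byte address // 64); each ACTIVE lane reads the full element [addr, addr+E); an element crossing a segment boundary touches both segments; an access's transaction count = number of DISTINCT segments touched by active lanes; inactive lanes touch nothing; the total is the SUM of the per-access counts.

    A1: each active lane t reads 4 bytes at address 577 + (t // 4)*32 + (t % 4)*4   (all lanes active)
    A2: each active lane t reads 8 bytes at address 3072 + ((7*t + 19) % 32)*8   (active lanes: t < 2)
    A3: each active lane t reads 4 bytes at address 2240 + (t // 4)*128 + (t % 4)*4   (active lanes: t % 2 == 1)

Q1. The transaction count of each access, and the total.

A1: 4 transactions
A2: 2 transactions
A3: 8 transactions

Answer: 4,2,8; total 14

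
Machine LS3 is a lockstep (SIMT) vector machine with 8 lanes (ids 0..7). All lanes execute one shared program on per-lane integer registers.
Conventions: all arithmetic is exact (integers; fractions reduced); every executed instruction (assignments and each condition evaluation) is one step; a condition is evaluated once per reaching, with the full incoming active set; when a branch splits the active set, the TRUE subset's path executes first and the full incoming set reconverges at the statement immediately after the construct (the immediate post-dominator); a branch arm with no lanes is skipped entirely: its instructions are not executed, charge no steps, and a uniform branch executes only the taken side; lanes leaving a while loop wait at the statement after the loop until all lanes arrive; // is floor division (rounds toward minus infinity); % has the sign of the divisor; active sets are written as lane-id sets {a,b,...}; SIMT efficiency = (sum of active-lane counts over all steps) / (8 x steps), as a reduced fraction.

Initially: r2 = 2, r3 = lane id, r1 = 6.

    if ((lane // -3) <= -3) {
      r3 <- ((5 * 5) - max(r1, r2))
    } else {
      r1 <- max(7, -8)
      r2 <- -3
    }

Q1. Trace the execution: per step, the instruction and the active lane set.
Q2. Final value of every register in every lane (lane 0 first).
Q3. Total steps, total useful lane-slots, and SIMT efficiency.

step 0: eval ((lane // -3) <= -3)    {0,1,2,3,4,5,6,7}
step 1: r3 <- ((5 * 5) - max(r1, r2)) {7}
step 2: r1 <- max(7, -8)             {0,1,2,3,4,5,6}
step 3: r2 <- -3                     {0,1,2,3,4,5,6}

Answer: 4 steps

r2: -3,-3,-3,-3,-3,-3,-3,2
r3: 0,1,2,3,4,5,6,19
r1: 7,7,7,7,7,7,7,6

steps = 4; useful = 23; efficiency = 23/32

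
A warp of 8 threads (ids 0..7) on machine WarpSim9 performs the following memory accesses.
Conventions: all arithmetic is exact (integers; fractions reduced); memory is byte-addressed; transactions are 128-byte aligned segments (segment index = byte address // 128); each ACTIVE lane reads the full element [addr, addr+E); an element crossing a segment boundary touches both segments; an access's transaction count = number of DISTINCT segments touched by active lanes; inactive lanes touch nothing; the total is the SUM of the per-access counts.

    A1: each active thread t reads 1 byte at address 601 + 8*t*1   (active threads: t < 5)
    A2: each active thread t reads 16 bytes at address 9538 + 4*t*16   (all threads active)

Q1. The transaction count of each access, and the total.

A1: 1 transaction
A2: 5 transactions

Answer: 1,5; total 6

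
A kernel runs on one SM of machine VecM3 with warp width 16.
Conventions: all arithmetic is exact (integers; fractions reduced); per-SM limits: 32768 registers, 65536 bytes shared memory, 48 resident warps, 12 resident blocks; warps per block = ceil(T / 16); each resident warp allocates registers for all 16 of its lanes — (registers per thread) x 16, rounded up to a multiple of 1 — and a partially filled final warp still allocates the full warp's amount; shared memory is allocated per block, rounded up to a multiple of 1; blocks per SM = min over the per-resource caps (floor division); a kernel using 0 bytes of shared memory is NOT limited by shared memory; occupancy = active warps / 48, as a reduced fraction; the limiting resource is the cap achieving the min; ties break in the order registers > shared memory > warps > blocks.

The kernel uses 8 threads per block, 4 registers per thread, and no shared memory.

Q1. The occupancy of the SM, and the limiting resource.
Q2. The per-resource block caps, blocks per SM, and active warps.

Answer: occupancy 1/4, limited by blocks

registers: 512 blocks
shared memory: no limit (kernel uses none)
warps: 48 blocks
blocks: 12 blocks

Answer: 12 blocks, 12 active warps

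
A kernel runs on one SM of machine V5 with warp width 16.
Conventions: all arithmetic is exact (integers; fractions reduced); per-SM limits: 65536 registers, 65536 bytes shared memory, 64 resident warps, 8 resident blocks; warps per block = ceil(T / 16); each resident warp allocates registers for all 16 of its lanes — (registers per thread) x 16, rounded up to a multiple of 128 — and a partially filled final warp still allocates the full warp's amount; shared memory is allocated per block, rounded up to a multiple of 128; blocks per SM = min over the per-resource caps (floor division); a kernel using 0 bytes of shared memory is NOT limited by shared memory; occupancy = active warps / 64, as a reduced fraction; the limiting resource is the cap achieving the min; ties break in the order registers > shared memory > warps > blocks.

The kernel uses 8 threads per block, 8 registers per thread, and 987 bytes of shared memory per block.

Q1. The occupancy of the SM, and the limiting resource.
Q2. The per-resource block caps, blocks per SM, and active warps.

Answer: occupancy 1/8, limited by blocks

registers: 512 blocks
shared memory: 64 blocks
warps: 64 blocks
blocks: 8 blocks

Answer: 8 blocks, 8 active warps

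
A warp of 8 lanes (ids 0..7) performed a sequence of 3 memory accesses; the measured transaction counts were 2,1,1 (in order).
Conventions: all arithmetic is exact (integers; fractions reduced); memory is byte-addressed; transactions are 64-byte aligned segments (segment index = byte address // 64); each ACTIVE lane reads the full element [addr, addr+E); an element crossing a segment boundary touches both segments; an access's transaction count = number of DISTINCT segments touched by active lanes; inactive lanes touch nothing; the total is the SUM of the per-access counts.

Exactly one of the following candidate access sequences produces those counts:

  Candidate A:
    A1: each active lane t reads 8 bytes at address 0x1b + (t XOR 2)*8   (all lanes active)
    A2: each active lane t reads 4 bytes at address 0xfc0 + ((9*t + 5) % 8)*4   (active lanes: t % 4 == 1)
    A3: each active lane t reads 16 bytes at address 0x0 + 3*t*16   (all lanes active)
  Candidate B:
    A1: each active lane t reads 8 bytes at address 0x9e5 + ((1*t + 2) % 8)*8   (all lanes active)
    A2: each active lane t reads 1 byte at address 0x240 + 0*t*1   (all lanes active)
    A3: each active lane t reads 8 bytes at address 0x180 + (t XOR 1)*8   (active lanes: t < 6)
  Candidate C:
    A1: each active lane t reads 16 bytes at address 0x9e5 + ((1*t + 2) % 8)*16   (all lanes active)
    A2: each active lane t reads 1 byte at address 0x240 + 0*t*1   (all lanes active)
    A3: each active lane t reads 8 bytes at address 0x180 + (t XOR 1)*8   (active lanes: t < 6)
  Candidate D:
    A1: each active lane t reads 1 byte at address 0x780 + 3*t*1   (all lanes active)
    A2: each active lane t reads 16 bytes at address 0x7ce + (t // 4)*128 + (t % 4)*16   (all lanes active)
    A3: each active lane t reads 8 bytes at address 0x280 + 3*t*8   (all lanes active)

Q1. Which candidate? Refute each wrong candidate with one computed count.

A: A3 gives 6 transactions, not 1
C: A1 gives 3 transactions, not 2
D: A1 gives 1 transaction, not 2
B: all counts match (2,1,1)

Answer: B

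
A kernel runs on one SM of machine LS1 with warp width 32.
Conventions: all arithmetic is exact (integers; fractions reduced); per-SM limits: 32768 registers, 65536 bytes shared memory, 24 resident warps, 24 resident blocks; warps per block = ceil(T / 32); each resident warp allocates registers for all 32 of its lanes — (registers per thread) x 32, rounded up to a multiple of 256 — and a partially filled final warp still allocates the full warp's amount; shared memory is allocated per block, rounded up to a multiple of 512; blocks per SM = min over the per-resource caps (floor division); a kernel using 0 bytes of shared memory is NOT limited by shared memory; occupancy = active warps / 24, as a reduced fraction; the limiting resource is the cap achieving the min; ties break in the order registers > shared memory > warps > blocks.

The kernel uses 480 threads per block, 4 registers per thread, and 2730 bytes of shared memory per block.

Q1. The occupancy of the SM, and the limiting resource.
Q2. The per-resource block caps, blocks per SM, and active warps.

Answer: occupancy 5/8, limited by warps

registers: 8 blocks
shared memory: 21 blocks
warps: 1 block
blocks: 24 blocks

Answer: 1 block, 15 active warps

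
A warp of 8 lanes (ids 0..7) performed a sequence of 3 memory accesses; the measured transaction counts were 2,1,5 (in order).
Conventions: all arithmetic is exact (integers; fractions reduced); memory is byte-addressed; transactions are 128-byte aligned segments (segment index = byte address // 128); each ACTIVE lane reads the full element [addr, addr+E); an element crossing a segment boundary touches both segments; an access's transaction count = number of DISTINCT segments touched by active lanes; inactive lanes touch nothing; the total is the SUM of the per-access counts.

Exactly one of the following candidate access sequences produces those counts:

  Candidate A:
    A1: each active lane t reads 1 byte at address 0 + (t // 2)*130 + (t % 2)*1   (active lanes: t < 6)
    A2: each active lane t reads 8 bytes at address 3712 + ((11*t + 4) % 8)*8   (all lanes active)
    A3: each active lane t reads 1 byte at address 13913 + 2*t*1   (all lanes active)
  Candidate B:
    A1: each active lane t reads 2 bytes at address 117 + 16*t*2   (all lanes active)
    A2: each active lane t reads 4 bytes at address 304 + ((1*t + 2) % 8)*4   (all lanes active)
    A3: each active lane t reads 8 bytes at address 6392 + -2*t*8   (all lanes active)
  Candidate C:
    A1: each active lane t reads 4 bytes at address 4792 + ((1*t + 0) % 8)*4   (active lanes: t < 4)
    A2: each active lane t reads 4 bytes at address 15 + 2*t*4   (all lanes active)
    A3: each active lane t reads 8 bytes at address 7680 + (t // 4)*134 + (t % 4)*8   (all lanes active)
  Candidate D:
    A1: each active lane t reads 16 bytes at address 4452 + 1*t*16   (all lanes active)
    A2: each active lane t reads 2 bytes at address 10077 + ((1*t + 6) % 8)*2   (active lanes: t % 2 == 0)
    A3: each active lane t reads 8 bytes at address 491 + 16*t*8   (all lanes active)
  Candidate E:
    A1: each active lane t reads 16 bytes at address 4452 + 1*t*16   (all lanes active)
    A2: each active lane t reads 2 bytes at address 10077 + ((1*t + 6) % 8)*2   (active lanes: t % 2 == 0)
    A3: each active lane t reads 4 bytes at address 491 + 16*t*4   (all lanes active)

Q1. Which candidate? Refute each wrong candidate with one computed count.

A: A1 gives 3 transactions, not 2
B: A1 gives 3 transactions, not 2
C: A1 gives 1 transaction, not 2
D: A3 gives 8 transactions, not 5
E: all counts match (2,1,5)

Answer: E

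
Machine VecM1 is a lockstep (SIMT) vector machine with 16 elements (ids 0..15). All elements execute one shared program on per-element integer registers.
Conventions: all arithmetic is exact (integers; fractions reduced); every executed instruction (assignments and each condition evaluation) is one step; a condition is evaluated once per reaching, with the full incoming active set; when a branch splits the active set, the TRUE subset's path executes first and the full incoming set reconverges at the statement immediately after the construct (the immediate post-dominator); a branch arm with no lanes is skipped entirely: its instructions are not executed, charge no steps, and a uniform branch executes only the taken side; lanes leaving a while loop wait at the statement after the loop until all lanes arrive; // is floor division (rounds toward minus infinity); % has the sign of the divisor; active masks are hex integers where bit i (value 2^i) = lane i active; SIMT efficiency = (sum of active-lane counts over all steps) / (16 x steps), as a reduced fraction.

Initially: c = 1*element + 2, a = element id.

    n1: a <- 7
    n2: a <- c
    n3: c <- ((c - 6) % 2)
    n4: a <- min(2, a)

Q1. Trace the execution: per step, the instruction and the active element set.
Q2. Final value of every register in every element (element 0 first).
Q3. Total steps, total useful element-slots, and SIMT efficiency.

step 0: a <- 7                       0xffff
step 1: a <- c                       0xffff
step 2: c <- ((c - 6) % 2)           0xffff
step 3: a <- min(2, a)               0xffff

Answer: 4 steps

c: 0,1,0,1,0,1,0,1,0,1,0,1,0,1,0,1
a: 2,2,2,2,2,2,2,2,2,2,2,2,2,2,2,2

steps = 4; useful = 64; efficiency = 64/64 = 1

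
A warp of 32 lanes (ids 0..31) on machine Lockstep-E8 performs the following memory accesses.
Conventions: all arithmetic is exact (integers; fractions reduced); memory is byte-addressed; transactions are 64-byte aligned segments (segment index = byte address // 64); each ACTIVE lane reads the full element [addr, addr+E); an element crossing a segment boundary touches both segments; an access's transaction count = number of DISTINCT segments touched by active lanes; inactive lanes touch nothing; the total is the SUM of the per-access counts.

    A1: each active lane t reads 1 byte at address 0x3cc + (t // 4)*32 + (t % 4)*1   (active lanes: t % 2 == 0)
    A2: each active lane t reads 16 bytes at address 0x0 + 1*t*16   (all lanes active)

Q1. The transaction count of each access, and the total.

A1: 4 transactions
A2: 8 transactions

Answer: 4,8; total 12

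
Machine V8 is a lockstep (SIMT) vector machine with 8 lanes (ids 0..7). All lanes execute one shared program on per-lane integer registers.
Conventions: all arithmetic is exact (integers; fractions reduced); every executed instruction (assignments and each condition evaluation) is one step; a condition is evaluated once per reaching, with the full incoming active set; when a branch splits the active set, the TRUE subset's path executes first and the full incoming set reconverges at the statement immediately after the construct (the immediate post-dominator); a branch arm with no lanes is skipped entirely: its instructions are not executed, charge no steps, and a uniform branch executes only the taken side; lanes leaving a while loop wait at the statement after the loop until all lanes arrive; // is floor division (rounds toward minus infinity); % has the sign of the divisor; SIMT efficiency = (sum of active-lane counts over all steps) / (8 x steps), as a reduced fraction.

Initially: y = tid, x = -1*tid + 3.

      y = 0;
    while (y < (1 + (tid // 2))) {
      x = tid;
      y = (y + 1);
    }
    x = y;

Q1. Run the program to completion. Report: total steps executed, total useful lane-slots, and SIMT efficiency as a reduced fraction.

Answer: 15 steps, 84 useful, 7/10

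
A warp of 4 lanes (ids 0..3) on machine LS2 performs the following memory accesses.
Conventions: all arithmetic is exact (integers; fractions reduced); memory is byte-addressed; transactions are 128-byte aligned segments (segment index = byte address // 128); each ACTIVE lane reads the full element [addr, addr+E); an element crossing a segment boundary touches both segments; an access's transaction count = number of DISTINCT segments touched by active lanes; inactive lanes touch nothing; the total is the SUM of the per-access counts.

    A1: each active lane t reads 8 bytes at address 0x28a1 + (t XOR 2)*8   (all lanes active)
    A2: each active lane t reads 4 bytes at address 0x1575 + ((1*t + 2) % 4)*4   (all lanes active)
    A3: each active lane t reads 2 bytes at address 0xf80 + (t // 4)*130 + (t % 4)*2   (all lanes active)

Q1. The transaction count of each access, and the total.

A1: 1 transaction
A2: 2 transactions
A3: 1 transaction

Answer: 1,2,1; total 4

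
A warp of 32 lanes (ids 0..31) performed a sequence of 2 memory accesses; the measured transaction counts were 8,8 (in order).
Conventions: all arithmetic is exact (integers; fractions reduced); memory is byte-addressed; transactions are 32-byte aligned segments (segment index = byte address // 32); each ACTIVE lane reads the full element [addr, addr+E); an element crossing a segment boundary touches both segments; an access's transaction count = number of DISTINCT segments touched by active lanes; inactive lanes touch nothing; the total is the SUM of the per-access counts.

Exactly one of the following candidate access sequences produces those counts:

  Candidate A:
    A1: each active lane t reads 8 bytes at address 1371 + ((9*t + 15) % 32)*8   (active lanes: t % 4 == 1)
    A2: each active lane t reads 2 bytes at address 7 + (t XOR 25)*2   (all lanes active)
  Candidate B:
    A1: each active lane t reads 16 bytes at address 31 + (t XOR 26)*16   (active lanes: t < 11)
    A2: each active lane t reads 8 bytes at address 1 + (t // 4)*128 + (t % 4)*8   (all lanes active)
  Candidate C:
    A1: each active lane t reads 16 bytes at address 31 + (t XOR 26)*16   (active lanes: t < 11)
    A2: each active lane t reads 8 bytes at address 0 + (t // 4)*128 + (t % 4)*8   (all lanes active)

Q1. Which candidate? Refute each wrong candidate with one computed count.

A: A1 gives 9 transactions, not 8
B: A2 gives 16 transactions, not 8
C: all counts match (8,8)

Answer: C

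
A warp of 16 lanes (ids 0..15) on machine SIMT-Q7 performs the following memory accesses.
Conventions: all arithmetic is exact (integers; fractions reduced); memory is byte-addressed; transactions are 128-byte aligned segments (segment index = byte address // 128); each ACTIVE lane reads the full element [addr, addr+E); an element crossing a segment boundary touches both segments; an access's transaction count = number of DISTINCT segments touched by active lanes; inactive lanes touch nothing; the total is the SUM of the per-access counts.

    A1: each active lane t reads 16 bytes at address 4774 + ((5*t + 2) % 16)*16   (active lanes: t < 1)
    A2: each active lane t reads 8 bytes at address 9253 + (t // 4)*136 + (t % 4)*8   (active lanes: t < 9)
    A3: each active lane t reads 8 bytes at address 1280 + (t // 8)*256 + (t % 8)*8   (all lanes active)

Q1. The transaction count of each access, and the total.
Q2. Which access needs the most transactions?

A1: 1 transaction
A2: 3 transactions
A3: 2 transactions

Answer: 1,3,2; total 6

Answer: A2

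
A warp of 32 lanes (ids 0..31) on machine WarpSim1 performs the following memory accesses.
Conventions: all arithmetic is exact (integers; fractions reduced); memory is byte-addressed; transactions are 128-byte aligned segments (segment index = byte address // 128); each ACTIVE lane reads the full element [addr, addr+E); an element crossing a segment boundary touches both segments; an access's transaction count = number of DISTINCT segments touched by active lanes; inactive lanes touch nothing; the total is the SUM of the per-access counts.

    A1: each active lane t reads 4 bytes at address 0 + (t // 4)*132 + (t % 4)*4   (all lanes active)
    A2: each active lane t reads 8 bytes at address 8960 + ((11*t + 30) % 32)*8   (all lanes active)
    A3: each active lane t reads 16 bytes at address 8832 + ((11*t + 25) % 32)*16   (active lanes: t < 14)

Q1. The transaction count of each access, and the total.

A1: 8 transactions
A2: 2 transactions
A3: 4 transactions

Answer: 8,2,4; total 14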